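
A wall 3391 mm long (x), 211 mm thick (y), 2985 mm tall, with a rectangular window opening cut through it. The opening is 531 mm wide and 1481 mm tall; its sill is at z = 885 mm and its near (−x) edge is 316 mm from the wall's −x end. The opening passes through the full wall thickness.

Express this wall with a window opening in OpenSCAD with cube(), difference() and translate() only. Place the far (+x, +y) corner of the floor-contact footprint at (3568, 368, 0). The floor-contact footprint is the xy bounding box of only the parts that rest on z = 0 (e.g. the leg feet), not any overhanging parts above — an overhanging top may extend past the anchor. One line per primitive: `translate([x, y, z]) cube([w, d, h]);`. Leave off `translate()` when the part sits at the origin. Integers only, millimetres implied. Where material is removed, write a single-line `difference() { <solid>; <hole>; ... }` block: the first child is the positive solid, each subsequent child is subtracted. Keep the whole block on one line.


difference() { translate([177, 157, 0]) cube([3391, 211, 2985]); translate([493, 157, 885]) cube([531, 211, 1481]); }


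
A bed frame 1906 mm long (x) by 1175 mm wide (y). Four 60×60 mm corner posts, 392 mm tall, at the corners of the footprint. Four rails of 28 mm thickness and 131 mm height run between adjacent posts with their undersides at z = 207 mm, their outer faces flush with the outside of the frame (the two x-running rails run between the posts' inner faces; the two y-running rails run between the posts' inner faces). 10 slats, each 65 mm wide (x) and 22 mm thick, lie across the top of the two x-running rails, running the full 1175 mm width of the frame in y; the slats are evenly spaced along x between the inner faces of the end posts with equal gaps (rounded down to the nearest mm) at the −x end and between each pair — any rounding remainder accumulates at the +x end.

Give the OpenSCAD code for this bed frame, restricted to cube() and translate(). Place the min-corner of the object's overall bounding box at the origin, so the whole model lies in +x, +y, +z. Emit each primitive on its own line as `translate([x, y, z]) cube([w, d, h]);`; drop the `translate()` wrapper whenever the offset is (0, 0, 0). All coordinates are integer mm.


cube([60, 60, 392]);
translate([0, 1115, 0]) cube([60, 60, 392]);
translate([1846, 0, 0]) cube([60, 60, 392]);
translate([1846, 1115, 0]) cube([60, 60, 392]);
translate([60, 0, 207]) cube([1786, 28, 131]);
translate([60, 1147, 207]) cube([1786, 28, 131]);
translate([0, 60, 207]) cube([28, 1055, 131]);
translate([1878, 60, 207]) cube([28, 1055, 131]);
translate([163, 0, 338]) cube([65, 1175, 22]);
translate([331, 0, 338]) cube([65, 1175, 22]);
translate([499, 0, 338]) cube([65, 1175, 22]);
translate([667, 0, 338]) cube([65, 1175, 22]);
translate([835, 0, 338]) cube([65, 1175, 22]);
translate([1003, 0, 338]) cube([65, 1175, 22]);
translate([1171, 0, 338]) cube([65, 1175, 22]);
translate([1339, 0, 338]) cube([65, 1175, 22]);
translate([1507, 0, 338]) cube([65, 1175, 22]);
translate([1675, 0, 338]) cube([65, 1175, 22]);


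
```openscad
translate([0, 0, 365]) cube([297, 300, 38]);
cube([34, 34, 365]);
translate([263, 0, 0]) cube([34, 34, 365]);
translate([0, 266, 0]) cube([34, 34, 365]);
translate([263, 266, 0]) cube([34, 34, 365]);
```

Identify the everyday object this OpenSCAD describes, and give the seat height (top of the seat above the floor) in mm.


A stool. The seat height is 403 mm.

A 297×300×38 slab at z = 365 on four corner posts — a stool. The seat top is 365 + 38 = 403 mm.


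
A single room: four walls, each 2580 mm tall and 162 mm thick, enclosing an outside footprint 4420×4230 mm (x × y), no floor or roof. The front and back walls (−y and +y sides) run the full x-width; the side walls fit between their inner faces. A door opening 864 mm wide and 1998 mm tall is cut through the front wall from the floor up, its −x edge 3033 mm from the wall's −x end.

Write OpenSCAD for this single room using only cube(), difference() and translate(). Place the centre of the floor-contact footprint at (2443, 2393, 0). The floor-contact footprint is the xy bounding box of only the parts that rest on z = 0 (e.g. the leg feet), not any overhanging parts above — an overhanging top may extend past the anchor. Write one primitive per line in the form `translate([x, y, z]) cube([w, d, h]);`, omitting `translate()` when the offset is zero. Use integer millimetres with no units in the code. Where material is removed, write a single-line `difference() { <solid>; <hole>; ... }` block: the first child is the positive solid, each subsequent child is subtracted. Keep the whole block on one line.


difference() { translate([233, 278, 0]) cube([4420, 162, 2580]); translate([3266, 278, 0]) cube([864, 162, 1998]); }
translate([233, 4346, 0]) cube([4420, 162, 2580]);
translate([233, 440, 0]) cube([162, 3906, 2580]);
translate([4491, 440, 0]) cube([162, 3906, 2580]);


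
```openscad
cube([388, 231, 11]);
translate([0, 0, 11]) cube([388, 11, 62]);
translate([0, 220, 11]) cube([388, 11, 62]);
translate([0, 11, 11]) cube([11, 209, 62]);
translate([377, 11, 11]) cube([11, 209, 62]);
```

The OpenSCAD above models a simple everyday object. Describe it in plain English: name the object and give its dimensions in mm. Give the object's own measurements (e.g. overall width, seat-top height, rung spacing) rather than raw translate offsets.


An open-topped rectangular box: outside dimensions 388×231×73 mm, with a uniform wall and base thickness of 11 mm. The base is a full 388×231 slab on the floor; four walls sit on top of the base. The front and back walls (the −y and +y sides) span the full width; the two side walls fit between them.


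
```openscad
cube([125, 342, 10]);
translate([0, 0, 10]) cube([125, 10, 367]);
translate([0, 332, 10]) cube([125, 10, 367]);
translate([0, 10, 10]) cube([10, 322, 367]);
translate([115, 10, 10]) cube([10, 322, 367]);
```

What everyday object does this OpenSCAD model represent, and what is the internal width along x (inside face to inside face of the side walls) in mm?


An open box. The internal width is 105 mm.

A 125×342 base slab with four walls standing on it — an open box. The base is 125 mm wide and the walls are 10 mm thick, so the internal width is 125 − 2 × 10 = 105 mm.


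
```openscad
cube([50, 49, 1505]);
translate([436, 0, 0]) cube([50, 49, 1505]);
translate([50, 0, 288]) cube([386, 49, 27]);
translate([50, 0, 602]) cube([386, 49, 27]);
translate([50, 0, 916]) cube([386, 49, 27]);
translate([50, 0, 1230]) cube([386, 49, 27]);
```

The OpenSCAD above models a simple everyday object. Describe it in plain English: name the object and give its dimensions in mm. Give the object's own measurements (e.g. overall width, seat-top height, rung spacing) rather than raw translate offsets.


A straight ladder. Two 50×49 mm vertical rails, 1505 mm tall, stand 486 mm apart (outside-to-outside) with their front faces coplanar on the −y side. 4 rungs, each 49 mm deep and 27 mm tall, span between the inner faces of the rails, front faces flush with the rails. The lowest rung's underside is at z = 288 mm and rungs are spaced 314 mm apart (underside to underside).


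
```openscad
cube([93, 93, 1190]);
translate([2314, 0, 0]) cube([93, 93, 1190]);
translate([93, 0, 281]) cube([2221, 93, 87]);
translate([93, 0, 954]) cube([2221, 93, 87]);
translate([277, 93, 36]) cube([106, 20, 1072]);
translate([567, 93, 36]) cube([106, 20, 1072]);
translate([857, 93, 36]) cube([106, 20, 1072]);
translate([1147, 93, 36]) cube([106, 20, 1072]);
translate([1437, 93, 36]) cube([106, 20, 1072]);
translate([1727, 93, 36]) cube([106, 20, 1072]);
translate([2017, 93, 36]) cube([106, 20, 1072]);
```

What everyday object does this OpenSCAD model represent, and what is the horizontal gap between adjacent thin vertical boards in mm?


A fence section. The picket gap is 184 mm.

Two posts, two rails, 7 pickets — a fence section. Span 2221 mm holds 7 pickets of 106 mm with 8 equal gaps: ⌊(2221 − 7·106) / 8⌋ = 184 mm.


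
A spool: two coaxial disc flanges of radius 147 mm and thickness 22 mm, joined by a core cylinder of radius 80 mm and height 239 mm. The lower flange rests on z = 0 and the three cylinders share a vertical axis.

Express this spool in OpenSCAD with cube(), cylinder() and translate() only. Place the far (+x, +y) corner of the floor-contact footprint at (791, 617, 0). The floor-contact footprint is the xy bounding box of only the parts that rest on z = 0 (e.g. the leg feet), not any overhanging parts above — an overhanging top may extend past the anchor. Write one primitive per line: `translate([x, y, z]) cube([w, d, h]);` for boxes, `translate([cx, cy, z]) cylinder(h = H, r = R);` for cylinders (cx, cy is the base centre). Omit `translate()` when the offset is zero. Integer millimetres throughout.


translate([644, 470, 0]) cylinder(h = 22, r = 147);
translate([644, 470, 22]) cylinder(h = 239, r = 80);
translate([644, 470, 261]) cylinder(h = 22, r = 147);


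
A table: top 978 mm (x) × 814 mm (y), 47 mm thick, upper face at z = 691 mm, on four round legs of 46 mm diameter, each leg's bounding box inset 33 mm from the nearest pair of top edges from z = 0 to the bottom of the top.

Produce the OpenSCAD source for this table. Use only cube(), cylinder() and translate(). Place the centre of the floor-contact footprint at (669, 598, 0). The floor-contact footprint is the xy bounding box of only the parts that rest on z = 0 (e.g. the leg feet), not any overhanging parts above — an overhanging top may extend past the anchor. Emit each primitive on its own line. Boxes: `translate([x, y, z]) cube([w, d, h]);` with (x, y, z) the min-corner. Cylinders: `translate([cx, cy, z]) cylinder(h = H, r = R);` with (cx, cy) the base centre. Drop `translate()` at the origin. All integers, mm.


translate([180, 191, 644]) cube([978, 814, 47]);
translate([236, 247, 0]) cylinder(h = 644, r = 23);
translate([1102, 247, 0]) cylinder(h = 644, r = 23);
translate([236, 949, 0]) cylinder(h = 644, r = 23);
translate([1102, 949, 0]) cylinder(h = 644, r = 23);


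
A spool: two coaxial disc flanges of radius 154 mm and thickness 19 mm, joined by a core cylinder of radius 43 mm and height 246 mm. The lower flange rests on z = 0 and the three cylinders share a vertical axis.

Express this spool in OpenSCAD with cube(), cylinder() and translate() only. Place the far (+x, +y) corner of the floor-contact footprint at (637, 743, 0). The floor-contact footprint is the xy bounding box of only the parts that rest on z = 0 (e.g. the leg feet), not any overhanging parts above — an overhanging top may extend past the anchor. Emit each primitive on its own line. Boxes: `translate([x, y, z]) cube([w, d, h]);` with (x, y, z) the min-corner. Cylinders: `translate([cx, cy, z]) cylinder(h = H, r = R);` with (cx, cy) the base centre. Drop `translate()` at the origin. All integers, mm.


translate([483, 589, 0]) cylinder(h = 19, r = 154);
translate([483, 589, 19]) cylinder(h = 246, r = 43);
translate([483, 589, 265]) cylinder(h = 19, r = 154);


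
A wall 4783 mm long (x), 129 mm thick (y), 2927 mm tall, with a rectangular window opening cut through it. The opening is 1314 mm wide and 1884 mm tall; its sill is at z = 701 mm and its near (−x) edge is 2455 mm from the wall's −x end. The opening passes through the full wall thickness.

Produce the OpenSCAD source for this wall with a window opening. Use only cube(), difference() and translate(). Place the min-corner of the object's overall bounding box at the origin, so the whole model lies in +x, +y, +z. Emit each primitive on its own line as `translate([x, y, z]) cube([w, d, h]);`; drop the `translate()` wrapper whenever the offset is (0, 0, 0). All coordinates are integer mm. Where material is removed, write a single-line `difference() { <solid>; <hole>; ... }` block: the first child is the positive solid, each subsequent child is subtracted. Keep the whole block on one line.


difference() { cube([4783, 129, 2927]); translate([2455, 0, 701]) cube([1314, 129, 1884]); }


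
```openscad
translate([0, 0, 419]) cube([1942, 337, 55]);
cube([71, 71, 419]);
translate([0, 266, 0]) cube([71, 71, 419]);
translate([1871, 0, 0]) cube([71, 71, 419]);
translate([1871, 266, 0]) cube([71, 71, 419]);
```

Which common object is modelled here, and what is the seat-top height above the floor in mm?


A bench. The seat-top height is 474 mm.

A long slab on four corner posts — a bench. The slab sits at z = 419 with thickness 55, so the top is 419 + 55 = 474 mm.


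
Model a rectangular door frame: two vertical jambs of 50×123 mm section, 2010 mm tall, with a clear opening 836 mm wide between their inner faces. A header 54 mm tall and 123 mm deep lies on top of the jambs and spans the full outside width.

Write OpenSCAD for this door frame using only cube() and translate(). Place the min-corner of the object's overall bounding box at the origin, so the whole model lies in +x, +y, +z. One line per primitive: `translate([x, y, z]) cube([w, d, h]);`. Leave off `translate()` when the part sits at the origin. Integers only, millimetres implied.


cube([50, 123, 2010]);
translate([886, 0, 0]) cube([50, 123, 2010]);
translate([0, 0, 2010]) cube([936, 123, 54]);


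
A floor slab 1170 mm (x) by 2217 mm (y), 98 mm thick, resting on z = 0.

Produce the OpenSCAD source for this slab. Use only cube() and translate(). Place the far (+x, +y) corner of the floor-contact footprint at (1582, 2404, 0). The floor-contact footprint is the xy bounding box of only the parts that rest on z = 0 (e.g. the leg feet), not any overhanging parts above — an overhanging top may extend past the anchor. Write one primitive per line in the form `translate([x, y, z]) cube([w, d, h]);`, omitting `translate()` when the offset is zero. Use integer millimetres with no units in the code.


translate([412, 187, 0]) cube([1170, 2217, 98]);


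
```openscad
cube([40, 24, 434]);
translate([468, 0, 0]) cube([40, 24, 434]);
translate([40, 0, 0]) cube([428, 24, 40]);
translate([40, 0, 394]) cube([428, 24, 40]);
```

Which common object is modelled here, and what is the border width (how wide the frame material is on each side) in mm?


A picture frame. The border width is 40 mm.

Four thin pieces enclosing a rectangular opening — a picture frame. The two full-height stiles are 434 mm tall; the top rail sits at z = 394 and is 40 mm tall, so the border above the opening is 434 − 394 = 40 mm, matching the stile x-width.


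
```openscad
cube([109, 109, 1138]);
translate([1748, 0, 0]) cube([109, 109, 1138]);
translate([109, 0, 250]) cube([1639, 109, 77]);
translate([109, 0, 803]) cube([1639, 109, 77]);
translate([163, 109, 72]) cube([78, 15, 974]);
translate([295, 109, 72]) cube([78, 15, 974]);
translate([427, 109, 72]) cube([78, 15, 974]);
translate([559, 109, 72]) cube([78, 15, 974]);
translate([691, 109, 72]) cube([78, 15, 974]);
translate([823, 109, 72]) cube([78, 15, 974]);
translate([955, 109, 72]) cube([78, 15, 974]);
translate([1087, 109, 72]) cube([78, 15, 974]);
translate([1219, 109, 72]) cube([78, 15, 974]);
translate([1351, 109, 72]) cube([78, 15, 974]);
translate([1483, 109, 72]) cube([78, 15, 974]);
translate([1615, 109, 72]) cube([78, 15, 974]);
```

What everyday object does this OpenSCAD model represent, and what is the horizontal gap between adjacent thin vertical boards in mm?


A fence section. The picket gap is 54 mm.

Two posts, two rails, 12 pickets — a fence section. Span 1639 mm holds 12 pickets of 78 mm with 13 equal gaps: ⌊(1639 − 12·78) / 13⌋ = 54 mm.


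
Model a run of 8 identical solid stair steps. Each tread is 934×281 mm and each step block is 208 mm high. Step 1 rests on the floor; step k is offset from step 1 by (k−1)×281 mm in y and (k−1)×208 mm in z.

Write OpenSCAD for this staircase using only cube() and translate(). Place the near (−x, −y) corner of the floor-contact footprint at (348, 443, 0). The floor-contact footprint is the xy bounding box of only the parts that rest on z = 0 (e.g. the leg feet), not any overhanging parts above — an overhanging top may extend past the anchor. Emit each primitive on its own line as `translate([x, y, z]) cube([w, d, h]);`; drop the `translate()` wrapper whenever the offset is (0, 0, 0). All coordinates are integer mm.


translate([348, 443, 0]) cube([934, 281, 208]);
translate([348, 724, 208]) cube([934, 281, 208]);
translate([348, 1005, 416]) cube([934, 281, 208]);
translate([348, 1286, 624]) cube([934, 281, 208]);
translate([348, 1567, 832]) cube([934, 281, 208]);
translate([348, 1848, 1040]) cube([934, 281, 208]);
translate([348, 2129, 1248]) cube([934, 281, 208]);
translate([348, 2410, 1456]) cube([934, 281, 208]);


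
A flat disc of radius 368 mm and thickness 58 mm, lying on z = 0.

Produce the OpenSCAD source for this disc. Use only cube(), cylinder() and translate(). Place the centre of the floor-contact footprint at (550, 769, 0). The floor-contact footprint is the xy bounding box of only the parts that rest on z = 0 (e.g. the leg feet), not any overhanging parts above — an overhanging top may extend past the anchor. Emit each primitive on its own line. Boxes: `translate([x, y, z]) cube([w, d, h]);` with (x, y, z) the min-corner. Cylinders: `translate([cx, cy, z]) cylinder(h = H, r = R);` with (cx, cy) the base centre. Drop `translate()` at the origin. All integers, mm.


translate([550, 769, 0]) cylinder(h = 58, r = 368);


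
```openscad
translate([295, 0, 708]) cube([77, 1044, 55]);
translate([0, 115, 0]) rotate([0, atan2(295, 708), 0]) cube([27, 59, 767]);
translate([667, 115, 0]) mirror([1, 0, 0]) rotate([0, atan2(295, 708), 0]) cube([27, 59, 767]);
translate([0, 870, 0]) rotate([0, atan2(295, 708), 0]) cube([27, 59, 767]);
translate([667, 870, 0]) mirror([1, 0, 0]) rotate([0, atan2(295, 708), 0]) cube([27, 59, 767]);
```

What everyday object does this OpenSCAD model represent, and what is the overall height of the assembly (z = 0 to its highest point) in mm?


A sawhorse. The overall height is 763 mm.

A beam across two mirrored pairs of raked legs — a sawhorse. The beam's underside is at z = 708 (matching the legs' vertical rise in atan2(295, 708)) and the beam is 55 mm tall, so its top is at 708 + 55 = 763 mm. The raked legs top out at the beam's underside, so that is the highest point.


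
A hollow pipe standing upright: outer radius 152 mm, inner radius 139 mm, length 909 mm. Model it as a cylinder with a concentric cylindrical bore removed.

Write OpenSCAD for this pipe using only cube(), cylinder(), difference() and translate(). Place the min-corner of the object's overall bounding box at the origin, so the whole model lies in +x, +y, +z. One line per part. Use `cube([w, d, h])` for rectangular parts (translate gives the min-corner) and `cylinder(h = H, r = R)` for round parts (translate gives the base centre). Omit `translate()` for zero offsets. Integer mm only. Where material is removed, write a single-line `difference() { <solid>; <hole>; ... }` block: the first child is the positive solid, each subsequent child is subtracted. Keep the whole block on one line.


difference() { translate([152, 152, 0]) cylinder(h = 909, r = 152); translate([152, 152, 0]) cylinder(h = 909, r = 139); }


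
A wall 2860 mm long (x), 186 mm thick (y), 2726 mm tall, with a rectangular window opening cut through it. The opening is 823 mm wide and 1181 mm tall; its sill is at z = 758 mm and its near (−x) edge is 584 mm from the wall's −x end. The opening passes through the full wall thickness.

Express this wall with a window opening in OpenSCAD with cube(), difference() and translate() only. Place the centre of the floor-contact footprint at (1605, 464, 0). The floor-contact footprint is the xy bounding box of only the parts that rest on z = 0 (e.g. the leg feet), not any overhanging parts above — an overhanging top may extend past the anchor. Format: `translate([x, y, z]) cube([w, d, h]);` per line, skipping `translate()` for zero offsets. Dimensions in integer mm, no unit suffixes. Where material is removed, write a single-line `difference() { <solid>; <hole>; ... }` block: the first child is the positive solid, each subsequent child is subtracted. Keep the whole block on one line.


difference() { translate([175, 371, 0]) cube([2860, 186, 2726]); translate([759, 371, 758]) cube([823, 186, 1181]); }


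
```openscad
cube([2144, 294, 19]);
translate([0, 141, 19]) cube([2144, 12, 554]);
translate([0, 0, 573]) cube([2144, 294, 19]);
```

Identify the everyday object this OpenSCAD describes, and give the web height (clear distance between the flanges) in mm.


An I-beam. The web height is 554 mm.

Two wide flanges with a thin centred web — an I-beam. Overall 592 mm minus two 19 mm flanges gives a web of 592 − 2·19 = 554 mm.


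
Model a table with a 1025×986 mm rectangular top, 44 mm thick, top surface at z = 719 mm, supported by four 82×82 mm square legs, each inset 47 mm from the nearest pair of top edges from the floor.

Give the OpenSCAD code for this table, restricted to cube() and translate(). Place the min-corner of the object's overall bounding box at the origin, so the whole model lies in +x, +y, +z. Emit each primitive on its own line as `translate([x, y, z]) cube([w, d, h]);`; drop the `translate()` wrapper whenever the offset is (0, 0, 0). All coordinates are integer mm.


translate([0, 0, 675]) cube([1025, 986, 44]);
translate([47, 47, 0]) cube([82, 82, 675]);
translate([896, 47, 0]) cube([82, 82, 675]);
translate([47, 857, 0]) cube([82, 82, 675]);
translate([896, 857, 0]) cube([82, 82, 675]);


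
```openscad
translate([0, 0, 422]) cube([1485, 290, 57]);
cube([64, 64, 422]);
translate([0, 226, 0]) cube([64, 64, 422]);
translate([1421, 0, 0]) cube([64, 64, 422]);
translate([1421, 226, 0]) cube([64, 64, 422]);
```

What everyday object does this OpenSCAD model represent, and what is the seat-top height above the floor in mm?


A bench. The seat-top height is 479 mm.

A long slab on four corner posts — a bench. The slab sits at z = 422 with thickness 57, so the top is 422 + 57 = 479 mm.


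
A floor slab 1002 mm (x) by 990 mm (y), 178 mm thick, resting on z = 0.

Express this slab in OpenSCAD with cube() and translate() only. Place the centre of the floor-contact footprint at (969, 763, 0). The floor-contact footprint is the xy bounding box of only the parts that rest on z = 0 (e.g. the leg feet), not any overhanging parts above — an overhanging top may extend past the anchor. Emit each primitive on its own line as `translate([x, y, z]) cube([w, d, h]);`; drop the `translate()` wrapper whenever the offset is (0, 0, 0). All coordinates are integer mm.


translate([468, 268, 0]) cube([1002, 990, 178]);


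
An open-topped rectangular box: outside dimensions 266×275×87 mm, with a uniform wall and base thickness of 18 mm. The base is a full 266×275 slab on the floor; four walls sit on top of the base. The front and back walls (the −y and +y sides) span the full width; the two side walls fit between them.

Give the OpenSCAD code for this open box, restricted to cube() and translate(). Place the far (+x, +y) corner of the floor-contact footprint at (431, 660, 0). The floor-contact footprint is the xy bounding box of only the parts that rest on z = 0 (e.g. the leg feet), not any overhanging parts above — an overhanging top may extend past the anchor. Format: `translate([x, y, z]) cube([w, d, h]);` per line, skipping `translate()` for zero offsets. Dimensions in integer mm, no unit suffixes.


translate([165, 385, 0]) cube([266, 275, 18]);
translate([165, 385, 18]) cube([266, 18, 69]);
translate([165, 642, 18]) cube([266, 18, 69]);
translate([165, 403, 18]) cube([18, 239, 69]);
translate([413, 403, 18]) cube([18, 239, 69]);


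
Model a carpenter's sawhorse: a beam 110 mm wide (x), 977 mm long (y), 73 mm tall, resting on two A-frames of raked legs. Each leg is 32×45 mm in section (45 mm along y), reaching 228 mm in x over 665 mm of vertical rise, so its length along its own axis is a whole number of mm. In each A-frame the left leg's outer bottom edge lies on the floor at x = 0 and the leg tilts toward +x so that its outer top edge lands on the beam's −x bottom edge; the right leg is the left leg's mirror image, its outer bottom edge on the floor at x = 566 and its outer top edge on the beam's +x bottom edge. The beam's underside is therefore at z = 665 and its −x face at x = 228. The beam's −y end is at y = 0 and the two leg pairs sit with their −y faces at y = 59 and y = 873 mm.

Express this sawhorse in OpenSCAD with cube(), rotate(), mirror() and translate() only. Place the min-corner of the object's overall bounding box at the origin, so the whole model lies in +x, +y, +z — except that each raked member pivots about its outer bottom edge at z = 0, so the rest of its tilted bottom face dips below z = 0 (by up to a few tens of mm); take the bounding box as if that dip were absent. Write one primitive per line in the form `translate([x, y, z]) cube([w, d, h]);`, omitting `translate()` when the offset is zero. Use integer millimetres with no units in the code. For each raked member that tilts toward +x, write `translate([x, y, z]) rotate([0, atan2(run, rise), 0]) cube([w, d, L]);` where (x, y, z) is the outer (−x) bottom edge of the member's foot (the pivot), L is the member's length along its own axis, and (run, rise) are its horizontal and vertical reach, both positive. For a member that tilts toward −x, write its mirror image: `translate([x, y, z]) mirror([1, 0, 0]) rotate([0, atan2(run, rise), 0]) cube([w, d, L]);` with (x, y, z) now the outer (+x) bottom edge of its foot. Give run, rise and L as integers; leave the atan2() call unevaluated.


// leg length = √(228² + 665²) = 703
// right-leg outer foot x = 2·228 + 110 = 566
// beam min-corner = (228, 0, 665)
translate([228, 0, 665]) cube([110, 977, 73]);
translate([0, 59, 0]) rotate([0, atan2(228, 665), 0]) cube([32, 45, 703]);
translate([566, 59, 0]) mirror([1, 0, 0]) rotate([0, atan2(228, 665), 0]) cube([32, 45, 703]);
translate([0, 873, 0]) rotate([0, atan2(228, 665), 0]) cube([32, 45, 703]);
translate([566, 873, 0]) mirror([1, 0, 0]) rotate([0, atan2(228, 665), 0]) cube([32, 45, 703]);


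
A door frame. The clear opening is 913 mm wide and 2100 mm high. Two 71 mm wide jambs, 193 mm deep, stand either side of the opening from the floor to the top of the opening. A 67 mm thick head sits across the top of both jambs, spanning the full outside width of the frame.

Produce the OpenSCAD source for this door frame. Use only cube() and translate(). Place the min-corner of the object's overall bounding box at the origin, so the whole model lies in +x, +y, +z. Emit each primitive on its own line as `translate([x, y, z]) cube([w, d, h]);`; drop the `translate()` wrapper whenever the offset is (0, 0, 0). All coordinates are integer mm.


cube([71, 193, 2100]);
translate([984, 0, 0]) cube([71, 193, 2100]);
translate([0, 0, 2100]) cube([1055, 193, 67]);


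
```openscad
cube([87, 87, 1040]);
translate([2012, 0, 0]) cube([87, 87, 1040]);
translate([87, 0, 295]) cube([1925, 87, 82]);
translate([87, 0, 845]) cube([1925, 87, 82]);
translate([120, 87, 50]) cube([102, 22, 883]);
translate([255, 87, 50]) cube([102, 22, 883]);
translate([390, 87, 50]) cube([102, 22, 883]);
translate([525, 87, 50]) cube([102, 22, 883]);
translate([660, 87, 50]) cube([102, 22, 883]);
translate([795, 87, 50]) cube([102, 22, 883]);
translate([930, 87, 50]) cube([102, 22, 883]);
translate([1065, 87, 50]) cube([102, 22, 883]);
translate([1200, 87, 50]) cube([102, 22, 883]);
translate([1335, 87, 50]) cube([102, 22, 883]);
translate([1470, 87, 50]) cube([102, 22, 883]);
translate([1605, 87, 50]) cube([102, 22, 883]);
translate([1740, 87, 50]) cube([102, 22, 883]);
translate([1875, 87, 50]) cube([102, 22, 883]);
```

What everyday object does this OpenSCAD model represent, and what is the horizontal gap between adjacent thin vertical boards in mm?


A fence section. The picket gap is 33 mm.

Two posts, two rails, 14 pickets — a fence section. Span 1925 mm holds 14 pickets of 102 mm with 15 equal gaps: ⌊(1925 − 14·102) / 15⌋ = 33 mm.


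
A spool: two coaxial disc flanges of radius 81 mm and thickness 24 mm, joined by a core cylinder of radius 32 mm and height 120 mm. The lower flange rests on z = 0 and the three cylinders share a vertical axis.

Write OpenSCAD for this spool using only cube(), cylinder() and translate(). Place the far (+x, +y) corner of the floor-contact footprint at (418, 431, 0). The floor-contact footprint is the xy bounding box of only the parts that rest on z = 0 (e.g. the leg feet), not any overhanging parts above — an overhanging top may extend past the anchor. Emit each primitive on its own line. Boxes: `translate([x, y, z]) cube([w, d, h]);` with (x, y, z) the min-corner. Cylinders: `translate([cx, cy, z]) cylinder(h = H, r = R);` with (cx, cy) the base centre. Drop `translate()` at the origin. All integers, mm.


translate([337, 350, 0]) cylinder(h = 24, r = 81);
translate([337, 350, 24]) cylinder(h = 120, r = 32);
translate([337, 350, 144]) cylinder(h = 24, r = 81);


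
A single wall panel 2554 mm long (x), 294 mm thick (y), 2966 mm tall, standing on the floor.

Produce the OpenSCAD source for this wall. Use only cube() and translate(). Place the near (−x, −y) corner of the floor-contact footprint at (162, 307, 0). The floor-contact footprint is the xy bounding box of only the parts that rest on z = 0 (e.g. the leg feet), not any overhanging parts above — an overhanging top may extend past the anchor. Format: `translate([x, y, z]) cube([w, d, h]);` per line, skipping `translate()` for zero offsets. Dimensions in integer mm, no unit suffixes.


translate([162, 307, 0]) cube([2554, 294, 2966]);


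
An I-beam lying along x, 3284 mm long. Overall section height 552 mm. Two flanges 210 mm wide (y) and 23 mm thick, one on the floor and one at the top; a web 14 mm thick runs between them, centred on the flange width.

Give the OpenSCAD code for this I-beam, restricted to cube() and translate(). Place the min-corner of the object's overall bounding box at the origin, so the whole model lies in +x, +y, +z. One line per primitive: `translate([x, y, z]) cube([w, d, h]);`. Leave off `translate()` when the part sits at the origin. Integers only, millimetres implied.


cube([3284, 210, 23]);
translate([0, 98, 23]) cube([3284, 14, 506]);
translate([0, 0, 529]) cube([3284, 210, 23]);


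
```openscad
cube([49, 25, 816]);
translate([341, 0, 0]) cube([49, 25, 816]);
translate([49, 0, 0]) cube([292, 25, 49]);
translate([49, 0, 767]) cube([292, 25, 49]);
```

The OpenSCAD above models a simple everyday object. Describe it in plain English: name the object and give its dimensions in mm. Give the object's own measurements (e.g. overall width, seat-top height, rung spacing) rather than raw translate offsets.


A rectangular picture frame lying in the x–z plane (depth along y). The opening is 292 mm wide (x) by 718 mm tall (z), surrounded by a border 49 mm wide on all four sides. The frame is 25 mm deep and is made of two full-height vertical stiles with two horizontal rails fitted between them.


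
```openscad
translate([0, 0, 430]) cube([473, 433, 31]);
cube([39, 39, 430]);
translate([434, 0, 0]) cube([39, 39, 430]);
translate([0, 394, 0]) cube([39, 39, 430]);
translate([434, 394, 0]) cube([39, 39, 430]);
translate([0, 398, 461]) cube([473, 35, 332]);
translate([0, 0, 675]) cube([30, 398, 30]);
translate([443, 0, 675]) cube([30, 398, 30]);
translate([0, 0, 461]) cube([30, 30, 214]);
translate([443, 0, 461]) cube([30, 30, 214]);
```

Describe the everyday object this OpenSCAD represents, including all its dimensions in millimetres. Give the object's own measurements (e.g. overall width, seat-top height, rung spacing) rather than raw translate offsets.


A chair. The seat is a 473×433×31 mm slab with its top at z = 461 mm, on four 39×39 mm corner legs (flush with the seat edges, standing on z = 0). A flat backrest 35 mm thick, 332 mm tall, spans the full seat width and rises from the seat top along its +y edge, rear face flush with the rear of the seat. Two armrests of 30×30 mm section run along each side from the seat's front edge to the front of the backrest, top faces 244 mm above the seat top and outer faces flush with the seat's x-edges; a 30×30 mm post under the front of each armrest stands on the seat at the front corner.


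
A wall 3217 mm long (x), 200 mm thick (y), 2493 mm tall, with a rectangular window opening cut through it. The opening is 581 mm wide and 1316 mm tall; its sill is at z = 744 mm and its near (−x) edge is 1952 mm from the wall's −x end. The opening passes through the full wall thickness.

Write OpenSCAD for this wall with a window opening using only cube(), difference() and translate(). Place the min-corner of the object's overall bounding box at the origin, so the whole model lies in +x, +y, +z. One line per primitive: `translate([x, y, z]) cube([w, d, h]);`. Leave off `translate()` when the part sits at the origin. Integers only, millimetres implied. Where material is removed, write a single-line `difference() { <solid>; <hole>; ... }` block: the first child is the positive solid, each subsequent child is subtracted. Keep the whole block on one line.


difference() { cube([3217, 200, 2493]); translate([1952, 0, 744]) cube([581, 200, 1316]); }


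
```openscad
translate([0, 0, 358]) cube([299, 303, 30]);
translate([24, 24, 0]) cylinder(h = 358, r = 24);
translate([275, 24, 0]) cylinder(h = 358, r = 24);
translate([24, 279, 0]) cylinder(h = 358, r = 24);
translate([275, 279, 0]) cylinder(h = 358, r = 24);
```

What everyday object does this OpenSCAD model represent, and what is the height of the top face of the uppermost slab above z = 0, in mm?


A stool. The seat height is 388 mm.

A 299×303×30 slab at z = 358 on four corner cylinders — a stool. The seat top is 358 + 30 = 388 mm.


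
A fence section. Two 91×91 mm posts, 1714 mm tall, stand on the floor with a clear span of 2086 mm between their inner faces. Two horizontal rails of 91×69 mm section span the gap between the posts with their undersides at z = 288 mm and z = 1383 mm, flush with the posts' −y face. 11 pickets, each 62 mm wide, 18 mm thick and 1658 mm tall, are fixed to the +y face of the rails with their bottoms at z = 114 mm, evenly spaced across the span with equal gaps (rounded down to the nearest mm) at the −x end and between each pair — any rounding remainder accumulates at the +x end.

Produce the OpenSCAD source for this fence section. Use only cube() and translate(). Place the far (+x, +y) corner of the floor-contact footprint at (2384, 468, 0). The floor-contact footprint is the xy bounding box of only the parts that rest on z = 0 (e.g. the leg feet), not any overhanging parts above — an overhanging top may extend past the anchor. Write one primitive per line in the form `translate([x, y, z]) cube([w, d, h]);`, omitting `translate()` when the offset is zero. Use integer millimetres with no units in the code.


translate([116, 377, 0]) cube([91, 91, 1714]);
translate([2293, 377, 0]) cube([91, 91, 1714]);
translate([207, 377, 288]) cube([2086, 91, 69]);
translate([207, 377, 1383]) cube([2086, 91, 69]);
translate([324, 468, 114]) cube([62, 18, 1658]);
translate([503, 468, 114]) cube([62, 18, 1658]);
translate([682, 468, 114]) cube([62, 18, 1658]);
translate([861, 468, 114]) cube([62, 18, 1658]);
translate([1040, 468, 114]) cube([62, 18, 1658]);
translate([1219, 468, 114]) cube([62, 18, 1658]);
translate([1398, 468, 114]) cube([62, 18, 1658]);
translate([1577, 468, 114]) cube([62, 18, 1658]);
translate([1756, 468, 114]) cube([62, 18, 1658]);
translate([1935, 468, 114]) cube([62, 18, 1658]);
translate([2114, 468, 114]) cube([62, 18, 1658]);


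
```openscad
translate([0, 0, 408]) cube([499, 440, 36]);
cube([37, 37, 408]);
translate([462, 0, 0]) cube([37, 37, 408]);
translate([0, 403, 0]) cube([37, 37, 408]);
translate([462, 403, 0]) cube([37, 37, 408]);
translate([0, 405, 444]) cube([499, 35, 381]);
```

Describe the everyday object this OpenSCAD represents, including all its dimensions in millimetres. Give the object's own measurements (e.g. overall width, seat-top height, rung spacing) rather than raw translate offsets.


A chair. The seat is a 499×440×36 mm slab with its top at z = 444 mm, on four 37×37 mm corner legs (flush with the seat edges, standing on z = 0). A flat backrest 35 mm thick, 381 mm tall, spans the full seat width and rises from the seat top along its +y edge, rear face flush with the rear of the seat.


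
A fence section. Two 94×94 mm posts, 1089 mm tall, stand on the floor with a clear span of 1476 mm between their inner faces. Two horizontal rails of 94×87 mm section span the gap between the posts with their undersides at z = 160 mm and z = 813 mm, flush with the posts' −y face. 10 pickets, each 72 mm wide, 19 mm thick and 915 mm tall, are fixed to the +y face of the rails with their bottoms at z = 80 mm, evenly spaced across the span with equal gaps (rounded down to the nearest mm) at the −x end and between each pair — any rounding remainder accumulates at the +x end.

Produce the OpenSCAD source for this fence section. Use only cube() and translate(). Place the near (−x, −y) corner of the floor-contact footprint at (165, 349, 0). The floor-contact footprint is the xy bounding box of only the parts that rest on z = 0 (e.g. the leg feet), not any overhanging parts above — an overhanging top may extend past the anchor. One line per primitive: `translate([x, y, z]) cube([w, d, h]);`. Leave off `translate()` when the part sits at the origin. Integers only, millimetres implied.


translate([165, 349, 0]) cube([94, 94, 1089]);
translate([1735, 349, 0]) cube([94, 94, 1089]);
translate([259, 349, 160]) cube([1476, 94, 87]);
translate([259, 349, 813]) cube([1476, 94, 87]);
translate([327, 443, 80]) cube([72, 19, 915]);
translate([467, 443, 80]) cube([72, 19, 915]);
translate([607, 443, 80]) cube([72, 19, 915]);
translate([747, 443, 80]) cube([72, 19, 915]);
translate([887, 443, 80]) cube([72, 19, 915]);
translate([1027, 443, 80]) cube([72, 19, 915]);
translate([1167, 443, 80]) cube([72, 19, 915]);
translate([1307, 443, 80]) cube([72, 19, 915]);
translate([1447, 443, 80]) cube([72, 19, 915]);
translate([1587, 443, 80]) cube([72, 19, 915]);


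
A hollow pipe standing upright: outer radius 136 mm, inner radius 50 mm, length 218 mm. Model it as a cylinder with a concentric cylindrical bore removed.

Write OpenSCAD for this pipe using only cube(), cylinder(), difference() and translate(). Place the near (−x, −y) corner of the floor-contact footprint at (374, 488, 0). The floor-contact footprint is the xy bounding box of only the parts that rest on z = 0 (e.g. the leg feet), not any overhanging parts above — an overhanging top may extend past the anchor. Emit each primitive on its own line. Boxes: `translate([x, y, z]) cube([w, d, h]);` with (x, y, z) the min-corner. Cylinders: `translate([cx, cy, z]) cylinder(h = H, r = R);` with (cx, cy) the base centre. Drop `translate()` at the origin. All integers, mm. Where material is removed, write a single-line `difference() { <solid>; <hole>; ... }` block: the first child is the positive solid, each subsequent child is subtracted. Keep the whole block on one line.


difference() { translate([510, 624, 0]) cylinder(h = 218, r = 136); translate([510, 624, 0]) cylinder(h = 218, r = 50); }


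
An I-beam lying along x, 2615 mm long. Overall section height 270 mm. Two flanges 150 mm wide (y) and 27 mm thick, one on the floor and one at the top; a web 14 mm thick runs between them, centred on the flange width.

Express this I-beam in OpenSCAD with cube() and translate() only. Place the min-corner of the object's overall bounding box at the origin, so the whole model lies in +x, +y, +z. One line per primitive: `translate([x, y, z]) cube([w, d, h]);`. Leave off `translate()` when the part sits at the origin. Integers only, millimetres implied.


cube([2615, 150, 27]);
translate([0, 68, 27]) cube([2615, 14, 216]);
translate([0, 0, 243]) cube([2615, 150, 27]);
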